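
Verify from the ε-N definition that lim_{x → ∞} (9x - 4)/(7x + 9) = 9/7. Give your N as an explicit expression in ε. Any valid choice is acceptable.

N = (109/49)/ε

Suppose ε > 0. We seek N > 0 such that x > N implies |(9x - 4)/(7x + 9) − (9/7)| < ε.
(9x - 4)/(7x + 9) − (9/7) = (7(9x - 4) − 9(7x + 9)) / (7(7x + 9)) = -109/(7(7x + 9)).
For x > 0 we have 7x + 9 > 7x, so |(9x - 4)/(7x + 9) − (9/7)| = 109/(7(7x + 9)) < 109/(7·7x) = (109/49)/x.
Thus |(9x - 4)/(7x + 9) − (9/7)| < ε whenever x > (109/49)/ε.
Take N = (109/49)/ε. If x > N then |(9x - 4)/(7x + 9) − (9/7)| < (109/49)/x < ε.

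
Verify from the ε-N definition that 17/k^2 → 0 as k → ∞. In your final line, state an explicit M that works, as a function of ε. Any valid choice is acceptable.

Let ε > 0. For k ≥ 1, |17/k^2 − 0| = 17/k^2.
17/k^2 < ε ⇔ k^2 > 17/ε ⇔ k > (17/ε)^{1/2}.
Take M = (17/ε)^{1/2}. Then k > M implies 17/k^2 < ε.

M = (17/ε)^{1/2}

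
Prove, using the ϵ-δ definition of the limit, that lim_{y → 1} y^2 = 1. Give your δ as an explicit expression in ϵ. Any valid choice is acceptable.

δ = min(1, ϵ/3)

Suppose ϵ > 0. We seek δ > 0 with 0 < |y − 1| < δ ⇒ |y^2 − 1| < ϵ.
Factor: y^2 − 1 = (y − 1)(y + 1), so |y^2 − 1| = |y − 1|·|y + 1|.
Restrict δ ≤ 1. Then |y − 1| < 1 gives |y| < 2, so by the triangle inequality |y + 1| ≤ 2 + 1 = 3.
Hence |y^2 − 1| ≤ 3|y − 1|, which is < ϵ once |y − 1| < ϵ/3.
Take δ = min(1, ϵ/3). If 0 < |y − 1| < δ then both bounds hold and |y^2 − 1| ≤ 3|y − 1| < 3·(ϵ/3) = ϵ.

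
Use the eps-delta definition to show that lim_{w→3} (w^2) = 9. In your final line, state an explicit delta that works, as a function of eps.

Let eps > 0. We seek delta > 0 with 0 < |w − 3| < delta ⇒ |w^2 − 9| < eps.
Factor: w^2 − 9 = (w − 3)(w + 3), so |w^2 − 9| = |w − 3|·|w + 3|.
Impose delta ≤ 1 so that |w| < 4; then |w + 3| ≤ 7.
Hence |w^2 − 9| ≤ 7|w − 3|, which is < eps once |w − 3| < eps/7.
Take delta = min(1, eps/7). If 0 < |w − 3| < delta then both bounds hold and |w^2 − 9| ≤ 7|w − 3| < 7·(eps/7) = eps.

delta = min(1, eps/7)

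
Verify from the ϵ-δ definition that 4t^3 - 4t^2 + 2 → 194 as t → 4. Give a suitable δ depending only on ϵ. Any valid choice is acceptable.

Suppose ϵ > 0. We want δ > 0 such that 0 < |t − 4| < δ implies |(4t^3 - 4t^2 + 2) − 194| < ϵ.
(4t^3 - 4t^2 + 2) − 194 = 4t^3 - 4t^2 - 192 = (t − 4)(4t^2 + 12t + 48).
So |(4t^3 - 4t^2 + 2) − 194| = |t − 4|·|4t^2 + 12t + 48|.
Assume first that |t − 4| < 2, so |t| < 6. Then |4t^2 + 12t + 48| ≤ 4·6^2 + 12·6 + 48 = 264.
Hence |(4t^3 - 4t^2 + 2) − 194| ≤ 264|t − 4| < ϵ provided |t − 4| < ϵ/264.
Take δ = min(2, ϵ/264). Then 0 < |t − 4| < δ gives both |t − 4| < 2 and |t − 4| < ϵ/264, so |(4t^3 - 4t^2 + 2) − 194| < ϵ.

δ = min(2, ϵ/264)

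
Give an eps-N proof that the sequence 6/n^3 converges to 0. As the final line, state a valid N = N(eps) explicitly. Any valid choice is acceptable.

Suppose eps > 0. For n ≥ 1, |6/n^3 − 0| = 6/n^3.
6/n^3 < eps ⇔ n^3 > 6/eps ⇔ n > (6/eps)^{1/3}.
Take N = (6/eps)^{1/3}. Then n > N implies 6/n^3 < eps.

N = (6/eps)^{1/3}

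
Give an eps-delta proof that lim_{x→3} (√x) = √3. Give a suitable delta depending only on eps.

delta = min(3, √3·eps)

Fix eps > 0. We want delta > 0 such that 0 < |x − 3| < delta implies |√x − √3| < eps.
Rationalise: √x − √3 = (x − 3)/(√x + √3), so |√x − √3| = |x − 3|/(√x + √3).
Restrict delta ≤ 3 so that |x − 3| < 3 forces x > 0, and then √x + √3 > √3.
Hence |√x − √3| < |x − 3|/√3, which is < eps once |x − 3| < √3·eps.
Take delta = min(3, √3·eps). If 0 < |x − 3| < delta then x > 0 and |√x − √3| < |x − 3|/√3 < eps.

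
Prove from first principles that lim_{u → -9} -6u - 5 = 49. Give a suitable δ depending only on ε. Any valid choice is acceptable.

Let ε > 0 be given. We need δ > 0 so that 0 < |u + 9| < δ implies |(-6u - 5) − 49| < ε.
Since (-6u - 5) − 49 = -6(u + 9), we have |(-6u - 5) − 49| = 6|u + 9|.
So 6|u + 9| < ε exactly when |u + 9| < ε/6.
Take δ = ε/6. If 0 < |u + 9| < δ then |(-6u - 5) − 49| = 6|u + 9| < 6·(ε/6) = ε.

δ = ε/6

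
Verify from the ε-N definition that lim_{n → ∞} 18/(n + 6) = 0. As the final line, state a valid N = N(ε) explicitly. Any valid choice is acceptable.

Let ε > 0. For n ≥ 1, |18/(n + 6) − 0| = 18/(n + 6) ≤ 18/n.
We need 18/n < ε, i.e. n > 18/ε.
Take N = 18/ε. If n > N then |18/(n + 6)| ≤ 18/n < ε.

N = 18/ε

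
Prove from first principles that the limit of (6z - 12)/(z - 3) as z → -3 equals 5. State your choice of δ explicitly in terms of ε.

δ = min(3, 3ε)

Let ε > 0. We want δ > 0 with 0 < |z + 3| < δ ⇒ |(6z - 12)/(z - 3) − 5| < ε.
Combining over a common denominator, (6z - 12)/(z - 3) − 5 = [(6z - 12)·(-6) − (-30)·(z - 3)] / [(-6)·(z - 3)] = -6(z + 3) / ((-6)(z - 3)).
So |(6z - 12)/(z - 3) − 5| = 6|z + 3| / (6·|z − 3|).
Require δ ≤ 3, so |z − 3| ≥ |-6| − |z + 3| > 6 − 3 = 3.
Hence |(6z - 12)/(z - 3) − 5| < 6|z + 3|/(6·3) = (1/3)|z + 3|, which is < ε once |z + 3| < 3ε.
Take δ = min(3, 3ε). Then 0 < |z + 3| < δ forces both bounds, so |(6z - 12)/(z - 3) − 5| < ε.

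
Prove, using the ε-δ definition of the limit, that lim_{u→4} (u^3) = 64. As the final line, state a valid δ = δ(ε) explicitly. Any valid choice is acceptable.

Suppose ε > 0. We seek δ > 0 with 0 < |u − 4| < δ ⇒ |u^3 − 64| < ε.
Factor: u^3 − 64 = (u − 4)(u^2 + 4u + 16), so |u^3 − 64| = |u − 4|·|u^2 + 4u + 16|.
Impose δ ≤ 2 so that |u| < 6; then |u^2 + 4u + 16| ≤ 76.
Hence |u^3 − 64| ≤ 76|u − 4|, which is < ε once |u − 4| < ε/76.
Take δ = min(2, ε/76). If 0 < |u − 4| < δ then both bounds hold and |u^3 − 64| ≤ 76|u − 4| < 76·(ε/76) = ε.

δ = min(2, ε/76)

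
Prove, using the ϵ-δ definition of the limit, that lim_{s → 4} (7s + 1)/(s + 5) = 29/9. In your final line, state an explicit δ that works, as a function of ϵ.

Suppose ϵ > 0. We want δ > 0 with 0 < |s − 4| < δ ⇒ |(7s + 1)/(s + 5) − (29/9)| < ϵ.
Combining over a common denominator, (7s + 1)/(s + 5) − (29/9) = [(7s + 1)·9 − 29·(s + 5)] / [9·(s + 5)] = 34(s − 4) / (9(s + 5)).
So |(7s + 1)/(s + 5) − (29/9)| = 34|s − 4| / (9·|s + 5|).
Restrict δ ≤ 9/2. Then |s − 4| < 9/2 gives |s + 5| = |(s − 4) + 9| ≥ 9 − 9/2 = 9/2.
Hence |(7s + 1)/(s + 5) − (29/9)| < 34|s − 4|/(9·(9/2)) = (68/81)|s − 4|, which is < ϵ once |s − 4| < (81/68)ϵ.
Take δ = min(9/2, (81/68)ϵ). Then 0 < |s − 4| < δ forces both bounds, so |(7s + 1)/(s + 5) − (29/9)| < ϵ.

δ = min(9/2, (81/68)ϵ)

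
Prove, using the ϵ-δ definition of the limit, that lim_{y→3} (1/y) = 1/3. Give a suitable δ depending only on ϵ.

δ = min(3/2, (9/2)ϵ)

Let ϵ > 0 be given. We seek δ > 0 such that 0 < |y − 3| < δ implies |1/y − (1/3)| < ϵ.
|1/y − (1/3)| = |3 − y|/(3·|y|) = |y − 3|/(3|y|).
Restrict δ ≤ 3/2. Then |y − 3| < 3/2 gives |y| > 3/2, so 3|y| > 9/2.
Then |1/y − (1/3)| < |y − 3|/(9/2), which is < ϵ when |y − 3| < (9/2)ϵ.
Take δ = min(3/2, (9/2)ϵ). Then 0 < |y − 3| < δ gives both |y − 3| < 3/2 and |y − 3| < (9/2)ϵ, so |1/y − (1/3)| < ϵ.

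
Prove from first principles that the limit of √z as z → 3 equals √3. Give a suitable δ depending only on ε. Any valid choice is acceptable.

δ = min(3, √3·ε)

Fix ε > 0. We want δ > 0 such that 0 < |z − 3| < δ implies |√z − √3| < ε.
Multiplying by the conjugate, |√z − √3| = |z − 3|/(√z + √3).
Restrict δ ≤ 3 so that |z − 3| < 3 forces z > 0, and then √z + √3 > √3.
Hence |√z − √3| < |z − 3|/√3, which is < ε once |z − 3| < √3·ε.
Take δ = min(3, √3·ε). If 0 < |z − 3| < δ then z > 0 and |√z − √3| < |z − 3|/√3 < ε.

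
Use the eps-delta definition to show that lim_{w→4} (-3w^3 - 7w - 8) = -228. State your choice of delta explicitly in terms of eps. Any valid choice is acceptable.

delta = min(2, eps/235)

Fix eps > 0. We want delta > 0 such that 0 < |w − 4| < delta implies |(-3w^3 - 7w - 8) + 228| < eps.
(-3w^3 - 7w - 8) + 228 = -3w^3 - 7w + 220 = (w − 4)(-3w^2 - 12w - 55).
So |(-3w^3 - 7w - 8) + 228| = |w − 4|·|-3w^2 - 12w - 55|.
Assume first that |w − 4| < 2, so |w| < 6. Then |-3w^2 - 12w - 55| ≤ 3·6^2 + 12·6 + 55 = 235.
Hence |(-3w^3 - 7w - 8) + 228| ≤ 235|w − 4| < eps provided |w − 4| < eps/235.
Choosing delta = min(2, eps/235) ensures both conditions, hence |(-3w^3 - 7w - 8) + 228| < eps.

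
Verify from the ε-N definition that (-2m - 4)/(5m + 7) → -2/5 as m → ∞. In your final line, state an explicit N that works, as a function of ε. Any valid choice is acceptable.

Let ε > 0. For m ≥ 1, |(-2m - 4)/(5m + 7) + 2/5| = |-6|/(5(5m + 7)) = 6/(5(5m + 7)).
Since 5m + 7 ≥ 5m for m ≥ 1, this is ≤ 6/(5·5m) = (6/25)/m.
So |(-2m - 4)/(5m + 7) + 2/5| < ε whenever m > (6/25)/ε.
Take N = (6/25)/ε. If m > N then |(-2m - 4)/(5m + 7) + 2/5| ≤ (6/25)/m < ε.

N = (6/25)/ε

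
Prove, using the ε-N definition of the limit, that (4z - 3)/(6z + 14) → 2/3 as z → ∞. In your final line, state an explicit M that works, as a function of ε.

M = (37/18)/ε

Let ε > 0 be given. We seek M > 0 such that z > M implies |(4z - 3)/(6z + 14) − (2/3)| < ε.
(4z - 3)/(6z + 14) − (2/3) = (6(4z - 3) − 4(6z + 14)) / (6(6z + 14)) = -74/(6(6z + 14)).
For z > 0 we have 6z + 14 > 6z, so |(4z - 3)/(6z + 14) − (2/3)| = 74/(6(6z + 14)) < 74/(6·6z) = (37/18)/z.
Thus |(4z - 3)/(6z + 14) − (2/3)| < ε whenever z > (37/18)/ε.
Take M = (37/18)/ε. If z > M then |(4z - 3)/(6z + 14) − (2/3)| < (37/18)/z < ε.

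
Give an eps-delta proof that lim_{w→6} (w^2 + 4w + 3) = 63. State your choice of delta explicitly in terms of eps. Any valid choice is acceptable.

Fix eps > 0. We want delta > 0 such that 0 < |w − 6| < delta implies |(w^2 + 4w + 3) − 63| < eps.
(w^2 + 4w + 3) − 63 = w^2 + 4w - 60 = (w − 6)(w + 10).
So |(w^2 + 4w + 3) − 63| = |w − 6|·|w + 10|.
Assume first that |w − 6| < 1, so |w| < 7. Then |w + 10| ≤ 7 + 10 = 17.
Hence |(w^2 + 4w + 3) − 63| ≤ 17|w − 6| < eps provided |w − 6| < eps/17.
Choosing delta = min(1, eps/17) ensures both conditions, hence |(w^2 + 4w + 3) − 63| < eps.

delta = min(1, eps/17)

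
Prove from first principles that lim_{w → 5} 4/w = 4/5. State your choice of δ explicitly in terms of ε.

Fix ε > 0. We seek δ > 0 such that 0 < |w − 5| < δ implies |4/w − (4/5)| < ε.
|4/w − (4/5)| = 4·|5 − w|/(5·|w|) = 4|w − 5|/(5|w|).
Restrict δ ≤ 5/2. Then |w − 5| < 5/2 gives |w| > 5/2, so 5|w| > 25/2.
Then |4/w − (4/5)| < 4|w − 5|/(25/2), which is < ε when |w − 5| < (25/8)ε.
Take δ = min(5/2, (25/8)ε). Then 0 < |w − 5| < δ gives both |w − 5| < 5/2 and |w − 5| < (25/8)ε, so |4/w − (4/5)| < ε.

δ = min(5/2, (25/8)ε)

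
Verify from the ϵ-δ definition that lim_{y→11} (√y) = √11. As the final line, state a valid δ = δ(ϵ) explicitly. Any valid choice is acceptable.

δ = min(11, √11·ϵ)

Let ϵ > 0. We want δ > 0 such that 0 < |y − 11| < δ implies |√y − √11| < ϵ.
Multiplying by the conjugate, |√y − √11| = |y − 11|/(√y + √11).
Restrict δ ≤ 11 so that |y − 11| < 11 forces y > 0, and then √y + √11 > √11.
Hence |√y − √11| < |y − 11|/√11, which is < ϵ once |y − 11| < √11·ϵ.
Take δ = min(11, √11·ϵ). If 0 < |y − 11| < δ then y > 0 and |√y − √11| < |y − 11|/√11 < ϵ.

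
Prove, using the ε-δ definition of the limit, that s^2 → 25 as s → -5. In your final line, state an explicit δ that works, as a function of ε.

Let ε > 0 be given. We seek δ > 0 with 0 < |s + 5| < δ ⇒ |s^2 − 25| < ε.
Factor: s^2 − 25 = (s + 5)(s - 5), so |s^2 − 25| = |s + 5|·|s - 5|.
Restrict δ ≤ 2. Then |s + 5| < 2 gives |s| < 7, so by the triangle inequality |s - 5| ≤ 7 + 5 = 12.
Hence |s^2 − 25| ≤ 12|s + 5|, which is < ε once |s + 5| < ε/12.
Take δ = min(2, ε/12). If 0 < |s + 5| < δ then both bounds hold and |s^2 − 25| ≤ 12|s + 5| < 12·(ε/12) = ε.

δ = min(2, ε/12)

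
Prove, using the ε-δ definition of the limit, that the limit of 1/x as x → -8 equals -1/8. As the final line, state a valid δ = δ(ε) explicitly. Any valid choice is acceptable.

Suppose ε > 0. We seek δ > 0 such that 0 < |x + 8| < δ implies |1/x + 1/8| < ε.
|1/x + 1/8| = |-8 − x|/(8·|x|) = |x + 8|/(8|x|).
Restrict δ ≤ 4. Then |x + 8| < 4 gives |x| > 4, so 8|x| > 32.
Then |1/x + 1/8| < |x + 8|/32, which is < ε when |x + 8| < 32ε.
Take δ = min(4, 32ε). Then 0 < |x + 8| < δ gives both |x + 8| < 4 and |x + 8| < 32ε, so |1/x + 1/8| < ε.

δ = min(4, 32ε)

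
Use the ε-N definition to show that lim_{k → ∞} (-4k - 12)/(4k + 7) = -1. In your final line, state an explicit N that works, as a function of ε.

N = (5/4)/ε

Let ε > 0. For k ≥ 1, |(-4k - 12)/(4k + 7) + 1| = |-20|/(4(4k + 7)) = 20/(4(4k + 7)).
Since 4k + 7 ≥ 4k for k ≥ 1, this is ≤ 20/(4·4k) = (5/4)/k.
So |(-4k - 12)/(4k + 7) + 1| < ε whenever k > (5/4)/ε.
Take N = (5/4)/ε. If k > N then |(-4k - 12)/(4k + 7) + 1| ≤ (5/4)/k < ε.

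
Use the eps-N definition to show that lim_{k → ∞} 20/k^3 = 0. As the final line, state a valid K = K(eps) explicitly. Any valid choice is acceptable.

Let eps > 0. For k ≥ 1, |20/k^3 − 0| = 20/k^3.
20/k^3 < eps ⇔ k^3 > 20/eps ⇔ k > (20/eps)^{1/3}.
Take K = (20/eps)^{1/3}. Then k > K implies 20/k^3 < eps.

K = (20/eps)^{1/3}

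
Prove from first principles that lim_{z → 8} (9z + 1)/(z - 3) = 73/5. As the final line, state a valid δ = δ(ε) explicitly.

δ = min(5/2, (25/56)ε)

Fix ε > 0. We want δ > 0 with 0 < |z − 8| < δ ⇒ |(9z + 1)/(z - 3) − (73/5)| < ε.
Combining over a common denominator, (9z + 1)/(z - 3) − (73/5) = [(9z + 1)·5 − 73·(z - 3)] / [5·(z - 3)] = -28(z − 8) / (5(z - 3)).
So |(9z + 1)/(z - 3) − (73/5)| = 28|z − 8| / (5·|z − 3|).
Restrict δ ≤ 5/2. Then |z − 8| < 5/2 gives |z − 3| = |(z − 8) + 5| ≥ 5 − 5/2 = 5/2.
Hence |(9z + 1)/(z - 3) − (73/5)| < 28|z − 8|/(5·(5/2)) = (56/25)|z − 8|, which is < ε once |z − 8| < (25/56)ε.
Take δ = min(5/2, (25/56)ε). Then 0 < |z − 8| < δ forces both bounds, so |(9z + 1)/(z - 3) − (73/5)| < ε.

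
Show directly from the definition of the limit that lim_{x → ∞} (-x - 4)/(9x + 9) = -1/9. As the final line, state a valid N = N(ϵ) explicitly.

N = (1/3)/ϵ

Suppose ϵ > 0. We seek N > 0 such that x > N implies |(-x - 4)/(9x + 9) + 1/9| < ϵ.
(-x - 4)/(9x + 9) + 1/9 = (9(-x - 4) − (-1)(9x + 9)) / (9(9x + 9)) = -27/(9(9x + 9)).
For x > 0 we have 9x + 9 > 9x, so |(-x - 4)/(9x + 9) + 1/9| = 27/(9(9x + 9)) < 27/(9·9x) = (1/3)/x.
Thus |(-x - 4)/(9x + 9) + 1/9| < ϵ whenever x > (1/3)/ϵ.
Take N = (1/3)/ϵ. If x > N then |(-x - 4)/(9x + 9) + 1/9| < (1/3)/x < ϵ.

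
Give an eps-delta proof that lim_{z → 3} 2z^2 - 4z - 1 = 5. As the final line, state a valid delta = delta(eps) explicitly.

delta = min(2, eps/12)

Let eps > 0. We want delta > 0 such that 0 < |z − 3| < delta implies |(2z^2 - 4z - 1) − 5| < eps.
(2z^2 - 4z - 1) − 5 = 2z^2 - 4z - 6 = (z − 3)(2z + 2).
So |(2z^2 - 4z - 1) − 5| = |z − 3|·|2z + 2|.
Assume first that |z − 3| < 2, so |z| < 5. Then |2z + 2| ≤ 2·5 + 2 = 12.
Hence |(2z^2 - 4z - 1) − 5| ≤ 12|z − 3| < eps provided |z − 3| < eps/12.
Choosing delta = min(2, eps/12) ensures both conditions, hence |(2z^2 - 4z - 1) − 5| < eps.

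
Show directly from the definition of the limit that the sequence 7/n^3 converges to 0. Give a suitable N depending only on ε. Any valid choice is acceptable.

Let ε > 0 be given. For n ≥ 1, |7/n^3 − 0| = 7/n^3.
7/n^3 < ε ⇔ n^3 > 7/ε ⇔ n > (7/ε)^{1/3}.
Take N = (7/ε)^{1/3}. Then n > N implies 7/n^3 < ε.

N = (7/ε)^{1/3}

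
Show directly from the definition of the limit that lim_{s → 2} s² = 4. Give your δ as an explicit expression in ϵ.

Suppose ϵ > 0. We seek δ > 0 with 0 < |s − 2| < δ ⇒ |s² − 4| < ϵ.
Factor: s² − 4 = (s − 2)(s + 2), so |s² − 4| = |s − 2|·|s + 2|.
Restrict δ ≤ 1. Then |s − 2| < 1 gives |s| < 3, so by the triangle inequality |s + 2| ≤ 3 + 2 = 5.
Hence |s² − 4| ≤ 5|s − 2|, which is < ϵ once |s − 2| < ϵ/5.
Take δ = min(1, ϵ/5). If 0 < |s − 2| < δ then both bounds hold and |s² − 4| ≤ 5|s − 2| < 5·(ϵ/5) = ϵ.

δ = min(1, ϵ/5)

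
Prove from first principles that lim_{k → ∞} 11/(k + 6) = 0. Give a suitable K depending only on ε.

Fix ε > 0. For k ≥ 1, |11/(k + 6) − 0| = 11/(k + 6) ≤ 11/k.
We need 11/k < ε, i.e. k > 11/ε.
Take K = 11/ε. If k > K then |11/(k + 6)| ≤ 11/k < ε.

K = 11/ε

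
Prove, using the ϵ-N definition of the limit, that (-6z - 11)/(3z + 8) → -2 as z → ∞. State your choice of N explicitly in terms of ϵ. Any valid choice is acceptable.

Let ϵ > 0. We seek N > 0 such that z > N implies |(-6z - 11)/(3z + 8) + 2| < ϵ.
(-6z - 11)/(3z + 8) + 2 = (3(-6z - 11) − (-6)(3z + 8)) / (3(3z + 8)) = 15/(3(3z + 8)).
For z > 0 we have 3z + 8 > 3z, so |(-6z - 11)/(3z + 8) + 2| = 15/(3(3z + 8)) < 15/(3·3z) = (5/3)/z.
Thus |(-6z - 11)/(3z + 8) + 2| < ϵ whenever z > (5/3)/ϵ.
Take N = (5/3)/ϵ. If z > N then |(-6z - 11)/(3z + 8) + 2| < (5/3)/z < ϵ.

N = (5/3)/ϵ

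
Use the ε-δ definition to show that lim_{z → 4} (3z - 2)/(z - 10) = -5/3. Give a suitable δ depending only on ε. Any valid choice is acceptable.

Let ε > 0 be given. We want δ > 0 with 0 < |z − 4| < δ ⇒ |(3z - 2)/(z - 10) + 5/3| < ε.
Combining over a common denominator, (3z - 2)/(z - 10) + 5/3 = [(3z - 2)·(-6) − 10·(z - 10)] / [(-6)·(z - 10)] = -28(z − 4) / ((-6)(z - 10)).
So |(3z - 2)/(z - 10) + 5/3| = 28|z − 4| / (6·|z − 10|).
Require δ ≤ 3, so |z − 10| ≥ |-6| − |z − 4| > 6 − 3 = 3.
Hence |(3z - 2)/(z - 10) + 5/3| < 28|z − 4|/(6·3) = (14/9)|z − 4|, which is < ε once |z − 4| < (9/14)ε.
Take δ = min(3, (9/14)ε). Then 0 < |z − 4| < δ forces both bounds, so |(3z - 2)/(z - 10) + 5/3| < ε.

δ = min(3, (9/14)ε)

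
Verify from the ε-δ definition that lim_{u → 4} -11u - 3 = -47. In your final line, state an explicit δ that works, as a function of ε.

Let ε > 0. We need δ > 0 so that 0 < |u − 4| < δ implies |(-11u - 3) + 47| < ε.
Since (-11u - 3) + 47 = -11(u − 4), we have |(-11u - 3) + 47| = 11|u − 4|.
Thus it suffices that |u − 4| < ε/11.
Take δ = ε/11. If 0 < |u − 4| < δ then |(-11u - 3) + 47| = 11|u − 4| < 11·(ε/11) = ε.

δ = ε/11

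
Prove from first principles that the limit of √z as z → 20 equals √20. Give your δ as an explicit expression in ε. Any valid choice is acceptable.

Suppose ε > 0. We want δ > 0 such that 0 < |z − 20| < δ implies |√z − √20| < ε.
Multiplying by the conjugate, |√z − √20| = |z − 20|/(√z + √20).
Restrict δ ≤ 20 so that |z − 20| < 20 forces z > 0, and then √z + √20 > √20.
Hence |√z − √20| < |z − 20|/√20, which is < ε once |z − 20| < √20·ε.
Take δ = min(20, √20·ε). If 0 < |z − 20| < δ then z > 0 and |√z − √20| < |z − 20|/√20 < ε.

δ = min(20, √20·ε)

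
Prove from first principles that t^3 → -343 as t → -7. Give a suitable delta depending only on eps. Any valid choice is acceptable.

Let eps > 0. We seek delta > 0 with 0 < |t + 7| < delta ⇒ |t^3 + 343| < eps.
Factor: t^3 + 343 = (t + 7)(t^2 - 7t + 49), so |t^3 + 343| = |t + 7|·|t^2 - 7t + 49|.
Impose delta ≤ 2 so that |t| < 9; then |t^2 - 7t + 49| ≤ 193.
Hence |t^3 + 343| ≤ 193|t + 7|, which is < eps once |t + 7| < eps/193.
Take delta = min(2, eps/193). If 0 < |t + 7| < delta then both bounds hold and |t^3 + 343| ≤ 193|t + 7| < 193·(eps/193) = eps.

delta = min(2, eps/193)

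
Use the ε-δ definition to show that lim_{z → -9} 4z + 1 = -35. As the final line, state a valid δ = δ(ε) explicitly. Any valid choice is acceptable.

Let ε > 0 be given. We need δ > 0 so that 0 < |z + 9| < δ implies |(4z + 1) + 35| < ε.
|(4z + 1) + 35| = |4z + 36| = 4|z + 9|.
So 4|z + 9| < ε exactly when |z + 9| < ε/4.
Take δ = ε/4. If 0 < |z + 9| < δ then |(4z + 1) + 35| = 4|z + 9| < 4·(ε/4) = ε.

δ = ε/4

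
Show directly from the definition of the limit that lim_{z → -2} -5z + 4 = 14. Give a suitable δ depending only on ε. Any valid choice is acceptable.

Let ε > 0 be given. We need δ > 0 so that 0 < |z + 2| < δ implies |(-5z + 4) − 14| < ε.
Since (-5z + 4) − 14 = -5(z + 2), we have |(-5z + 4) − 14| = 5|z + 2|.
So 5|z + 2| < ε exactly when |z + 2| < ε/5.
Choosing δ = ε/5 gives |(-5z + 4) − 14| = 5|z + 2| < ε whenever |z + 2| < δ.

δ = ε/5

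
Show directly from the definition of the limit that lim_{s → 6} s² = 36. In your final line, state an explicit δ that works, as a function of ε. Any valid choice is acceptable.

δ = min(2, ε/14)

Suppose ε > 0. We seek δ > 0 with 0 < |s − 6| < δ ⇒ |s² − 36| < ε.
Factor: s² − 36 = (s − 6)(s + 6), so |s² − 36| = |s − 6|·|s + 6|.
Restrict δ ≤ 2. Then |s − 6| < 2 gives |s| < 8, so by the triangle inequality |s + 6| ≤ 8 + 6 = 14.
Hence |s² − 36| ≤ 14|s − 6|, which is < ε once |s − 6| < ε/14.
Take δ = min(2, ε/14). If 0 < |s − 6| < δ then both bounds hold and |s² − 36| ≤ 14|s − 6| < 14·(ε/14) = ε.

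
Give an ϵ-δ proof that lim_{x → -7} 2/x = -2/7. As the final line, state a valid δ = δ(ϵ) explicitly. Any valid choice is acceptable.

Suppose ϵ > 0. We seek δ > 0 such that 0 < |x + 7| < δ implies |2/x + 2/7| < ϵ.
|2/x + 2/7| = 2·|-7 − x|/(7·|x|) = 2|x + 7|/(7|x|).
Require δ ≤ 7/2 so that |x| > 7 − 7/2 = 7/2, hence 7|x| > 49/2.
Then |2/x + 2/7| < 2|x + 7|/(49/2), which is < ϵ when |x + 7| < (49/4)ϵ.
Take δ = min(7/2, (49/4)ϵ). Then 0 < |x + 7| < δ gives both |x + 7| < 7/2 and |x + 7| < (49/4)ϵ, so |2/x + 2/7| < ϵ.

δ = min(7/2, (49/4)ϵ)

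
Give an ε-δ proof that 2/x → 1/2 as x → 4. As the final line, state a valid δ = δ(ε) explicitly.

δ = min(2, 4ε)

Suppose ε > 0. We seek δ > 0 such that 0 < |x − 4| < δ implies |2/x − (1/2)| < ε.
|2/x − (1/2)| = 2·|4 − x|/(4·|x|) = 2|x − 4|/(4|x|).
Require δ ≤ 2 so that |x| > 4 − 2 = 2, hence 4|x| > 8.
Then |2/x − (1/2)| < 2|x − 4|/8, which is < ε when |x − 4| < 4ε.
Take δ = min(2, 4ε). Then 0 < |x − 4| < δ gives both |x − 4| < 2 and |x − 4| < 4ε, so |2/x − (1/2)| < ε.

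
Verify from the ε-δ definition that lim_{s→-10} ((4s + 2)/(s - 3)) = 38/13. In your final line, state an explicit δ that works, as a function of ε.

δ = min(13/2, (169/28)ε)

Let ε > 0. We want δ > 0 with 0 < |s + 10| < δ ⇒ |(4s + 2)/(s - 3) − (38/13)| < ε.
Combining over a common denominator, (4s + 2)/(s - 3) − (38/13) = [(4s + 2)·(-13) − (-38)·(s - 3)] / [(-13)·(s - 3)] = -14(s + 10) / ((-13)(s - 3)).
So |(4s + 2)/(s - 3) − (38/13)| = 14|s + 10| / (13·|s − 3|).
Require δ ≤ 13/2, so |s − 3| ≥ |-13| − |s + 10| > 13 − 13/2 = 13/2.
Hence |(4s + 2)/(s - 3) − (38/13)| < 14|s + 10|/(13·(13/2)) = (28/169)|s + 10|, which is < ε once |s + 10| < (169/28)ε.
Take δ = min(13/2, (169/28)ε). Then 0 < |s + 10| < δ forces both bounds, so |(4s + 2)/(s - 3) − (38/13)| < ε.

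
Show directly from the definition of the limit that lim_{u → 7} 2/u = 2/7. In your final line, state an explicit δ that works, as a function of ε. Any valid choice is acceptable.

δ = min(7/2, (49/4)ε)

Let ε > 0. We seek δ > 0 such that 0 < |u − 7| < δ implies |2/u − (2/7)| < ε.
|2/u − (2/7)| = 2·|7 − u|/(7·|u|) = 2|u − 7|/(7|u|).
Require δ ≤ 7/2 so that |u| > 7 − 7/2 = 7/2, hence 7|u| > 49/2.
Then |2/u − (2/7)| < 2|u − 7|/(49/2), which is < ε when |u − 7| < (49/4)ε.
Take δ = min(7/2, (49/4)ε). Then 0 < |u − 7| < δ gives both |u − 7| < 7/2 and |u − 7| < (49/4)ε, so |2/u − (2/7)| < ε.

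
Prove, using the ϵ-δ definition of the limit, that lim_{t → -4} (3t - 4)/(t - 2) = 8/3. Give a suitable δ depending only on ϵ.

δ = min(3, 9ϵ)

Suppose ϵ > 0. We want δ > 0 with 0 < |t + 4| < δ ⇒ |(3t - 4)/(t - 2) − (8/3)| < ϵ.
Combining over a common denominator, (3t - 4)/(t - 2) − (8/3) = [(3t - 4)·(-6) − (-16)·(t - 2)] / [(-6)·(t - 2)] = -2(t + 4) / ((-6)(t - 2)).
So |(3t - 4)/(t - 2) − (8/3)| = 2|t + 4| / (6·|t − 2|).
Require δ ≤ 3, so |t − 2| ≥ |-6| − |t + 4| > 6 − 3 = 3.
Hence |(3t - 4)/(t - 2) − (8/3)| < 2|t + 4|/(6·3) = (1/9)|t + 4|, which is < ϵ once |t + 4| < 9ϵ.
Take δ = min(3, 9ϵ). Then 0 < |t + 4| < δ forces both bounds, so |(3t - 4)/(t - 2) − (8/3)| < ϵ.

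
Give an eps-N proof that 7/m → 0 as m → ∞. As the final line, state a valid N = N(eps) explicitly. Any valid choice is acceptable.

Fix eps > 0. For m ≥ 1, |7/m − 0| = 7/(m) ≤ 7/m.
We need 7/m < eps, i.e. m > 7/eps.
Take N = 7/eps. If m > N then |7/m| ≤ 7/m < eps.

N = 7/eps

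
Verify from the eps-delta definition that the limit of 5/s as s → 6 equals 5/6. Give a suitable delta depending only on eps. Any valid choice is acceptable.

delta = min(3, (18/5)eps)

Let eps > 0. We seek delta > 0 such that 0 < |s − 6| < delta implies |5/s − (5/6)| < eps.
|5/s − (5/6)| = 5·|6 − s|/(6·|s|) = 5|s − 6|/(6|s|).
Restrict delta ≤ 3. Then |s − 6| < 3 gives |s| > 3, so 6|s| > 18.
Then |5/s − (5/6)| < 5|s − 6|/18, which is < eps when |s − 6| < (18/5)eps.
Take delta = min(3, (18/5)eps). Then 0 < |s − 6| < delta gives both |s − 6| < 3 and |s − 6| < (18/5)eps, so |5/s − (5/6)| < eps.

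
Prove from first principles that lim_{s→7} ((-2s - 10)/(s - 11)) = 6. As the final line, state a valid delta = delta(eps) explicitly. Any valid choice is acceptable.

delta = min(2, (1/4)eps)

Suppose eps > 0. We want delta > 0 with 0 < |s − 7| < delta ⇒ |(-2s - 10)/(s - 11) − 6| < eps.
Combining over a common denominator, (-2s - 10)/(s - 11) − 6 = [(-2s - 10)·(-4) − (-24)·(s - 11)] / [(-4)·(s - 11)] = 32(s − 7) / ((-4)(s - 11)).
So |(-2s - 10)/(s - 11) − 6| = 32|s − 7| / (4·|s − 11|).
Restrict delta ≤ 2. Then |s − 7| < 2 gives |s − 11| = |(s − 7) + (-4)| ≥ 4 − 2 = 2.
Hence |(-2s - 10)/(s - 11) − 6| < 32|s − 7|/(4·2) = 4|s − 7|, which is < eps once |s − 7| < (1/4)eps.
Take delta = min(2, (1/4)eps). Then 0 < |s − 7| < delta forces both bounds, so |(-2s - 10)/(s - 11) − 6| < eps.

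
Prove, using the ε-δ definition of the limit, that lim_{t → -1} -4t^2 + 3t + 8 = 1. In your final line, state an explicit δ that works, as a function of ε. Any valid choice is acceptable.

δ = min(2, ε/19)

Suppose ε > 0. We want δ > 0 such that 0 < |t + 1| < δ implies |(-4t^2 + 3t + 8) − 1| < ε.
(-4t^2 + 3t + 8) − 1 = -4t^2 + 3t + 7 = (t + 1)(-4t + 7).
So |(-4t^2 + 3t + 8) − 1| = |t + 1|·|-4t + 7|.
Assume first that |t + 1| < 2, so |t| < 3. Then |-4t + 7| ≤ 4·3 + 7 = 19.
Hence |(-4t^2 + 3t + 8) − 1| ≤ 19|t + 1| < ε provided |t + 1| < ε/19.
Choosing δ = min(2, ε/19) ensures both conditions, hence |(-4t^2 + 3t + 8) − 1| < ε.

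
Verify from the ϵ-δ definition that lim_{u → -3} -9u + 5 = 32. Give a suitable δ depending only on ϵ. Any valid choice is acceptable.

δ = ϵ/9

Fix ϵ > 0. We need δ > 0 so that 0 < |u + 3| < δ implies |(-9u + 5) − 32| < ϵ.
|(-9u + 5) − 32| = |-9u - 27| = 9|u + 3|.
So 9|u + 3| < ϵ exactly when |u + 3| < ϵ/9.
Choosing δ = ϵ/9 gives |(-9u + 5) − 32| = 9|u + 3| < ϵ whenever |u + 3| < δ.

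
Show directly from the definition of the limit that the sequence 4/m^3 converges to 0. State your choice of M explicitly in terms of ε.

Fix ε > 0. For m ≥ 1, |4/m^3 − 0| = 4/m^3.
4/m^3 < ε ⇔ m^3 > 4/ε ⇔ m > (4/ε)^{1/3}.
Take M = (4/ε)^{1/3}. Then m > M implies 4/m^3 < ε.

M = (4/ε)^{1/3}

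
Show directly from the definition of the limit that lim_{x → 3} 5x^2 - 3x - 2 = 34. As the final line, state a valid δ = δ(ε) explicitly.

Let ε > 0. We want δ > 0 such that 0 < |x − 3| < δ implies |(5x^2 - 3x - 2) − 34| < ε.
(5x^2 - 3x - 2) − 34 = 5x^2 - 3x - 36 = (x − 3)(5x + 12).
So |(5x^2 - 3x - 2) − 34| = |x − 3|·|5x + 12|.
Assume first that |x − 3| < 2, so |x| < 5. Then |5x + 12| ≤ 5·5 + 12 = 37.
Hence |(5x^2 - 3x - 2) − 34| ≤ 37|x − 3| < ε provided |x − 3| < ε/37.
Take δ = min(2, ε/37). Then 0 < |x − 3| < δ gives both |x − 3| < 2 and |x − 3| < ε/37, so |(5x^2 - 3x - 2) − 34| < ε.

δ = min(2, ε/37)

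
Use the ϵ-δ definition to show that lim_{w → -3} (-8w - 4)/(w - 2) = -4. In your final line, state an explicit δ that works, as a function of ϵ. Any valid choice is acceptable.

Fix ϵ > 0. We want δ > 0 with 0 < |w + 3| < δ ⇒ |(-8w - 4)/(w - 2) + 4| < ϵ.
Combining over a common denominator, (-8w - 4)/(w - 2) + 4 = [(-8w - 4)·(-5) − 20·(w - 2)] / [(-5)·(w - 2)] = 20(w + 3) / ((-5)(w - 2)).
So |(-8w - 4)/(w - 2) + 4| = 20|w + 3| / (5·|w − 2|).
Restrict δ ≤ 5/2. Then |w + 3| < 5/2 gives |w − 2| = |(w + 3) + (-5)| ≥ 5 − 5/2 = 5/2.
Hence |(-8w - 4)/(w - 2) + 4| < 20|w + 3|/(5·(5/2)) = (8/5)|w + 3|, which is < ϵ once |w + 3| < (5/8)ϵ.
Take δ = min(5/2, (5/8)ϵ). Then 0 < |w + 3| < δ forces both bounds, so |(-8w - 4)/(w - 2) + 4| < ϵ.

δ = min(5/2, (5/8)ϵ)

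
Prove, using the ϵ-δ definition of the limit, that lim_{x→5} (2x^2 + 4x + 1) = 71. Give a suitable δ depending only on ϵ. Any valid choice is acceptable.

δ = min(1, ϵ/26)

Fix ϵ > 0. We want δ > 0 such that 0 < |x − 5| < δ implies |(2x^2 + 4x + 1) − 71| < ϵ.
(2x^2 + 4x + 1) − 71 = 2x^2 + 4x - 70 = (x − 5)(2x + 14).
So |(2x^2 + 4x + 1) − 71| = |x − 5|·|2x + 14|.
Assume first that |x − 5| < 1, so |x| < 6. Then |2x + 14| ≤ 2·6 + 14 = 26.
Hence |(2x^2 + 4x + 1) − 71| ≤ 26|x − 5| < ϵ provided |x − 5| < ϵ/26.
Take δ = min(1, ϵ/26). Then 0 < |x − 5| < δ gives both |x − 5| < 1 and |x − 5| < ϵ/26, so |(2x^2 + 4x + 1) − 71| < ϵ.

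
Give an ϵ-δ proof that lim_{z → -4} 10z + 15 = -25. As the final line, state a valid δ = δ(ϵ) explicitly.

δ = ϵ/10

Let ϵ > 0. We need δ > 0 so that 0 < |z + 4| < δ implies |(10z + 15) + 25| < ϵ.
|(10z + 15) + 25| = |10z + 40| = 10|z + 4|.
So 10|z + 4| < ϵ exactly when |z + 4| < ϵ/10.
Choosing δ = ϵ/10 gives |(10z + 15) + 25| = 10|z + 4| < ϵ whenever |z + 4| < δ.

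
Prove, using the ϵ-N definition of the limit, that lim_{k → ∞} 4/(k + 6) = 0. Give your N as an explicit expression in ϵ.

Fix ϵ > 0. For k ≥ 1, |4/(k + 6) − 0| = 4/(k + 6) ≤ 4/k.
We need 4/k < ϵ, i.e. k > 4/ϵ.
Take N = 4/ϵ. If k > N then |4/(k + 6)| ≤ 4/k < ϵ.

N = 4/ϵ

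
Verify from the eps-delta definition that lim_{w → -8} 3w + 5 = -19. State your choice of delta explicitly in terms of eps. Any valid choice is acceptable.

Suppose eps > 0. We need delta > 0 so that 0 < |w + 8| < delta implies |(3w + 5) + 19| < eps.
Since (3w + 5) + 19 = 3(w + 8), we have |(3w + 5) + 19| = 3|w + 8|.
Thus it suffices that |w + 8| < eps/3.
Choosing delta = eps/3 gives |(3w + 5) + 19| = 3|w + 8| < eps whenever |w + 8| < delta.

delta = eps/3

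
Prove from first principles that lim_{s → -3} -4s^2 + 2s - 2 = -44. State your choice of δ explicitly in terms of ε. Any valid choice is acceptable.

δ = min(1, ε/30)

Fix ε > 0. We want δ > 0 such that 0 < |s + 3| < δ implies |(-4s^2 + 2s - 2) + 44| < ε.
(-4s^2 + 2s - 2) + 44 = -4s^2 + 2s + 42 = (s + 3)(-4s + 14).
So |(-4s^2 + 2s - 2) + 44| = |s + 3|·|-4s + 14|.
Require δ ≤ 1. Then |s + 3| < 1 gives |s| < 4, and by the triangle inequality |-4s + 14| ≤ 4·4 + 14 = 30.
Hence |(-4s^2 + 2s - 2) + 44| ≤ 30|s + 3| < ε provided |s + 3| < ε/30.
Choosing δ = min(1, ε/30) ensures both conditions, hence |(-4s^2 + 2s - 2) + 44| < ε.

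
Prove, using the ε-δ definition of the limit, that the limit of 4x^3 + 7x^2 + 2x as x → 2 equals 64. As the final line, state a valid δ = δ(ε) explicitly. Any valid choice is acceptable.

Let ε > 0. We want δ > 0 such that 0 < |x − 2| < δ implies |(4x^3 + 7x^2 + 2x) − 64| < ε.
(4x^3 + 7x^2 + 2x) − 64 = 4x^3 + 7x^2 + 2x - 64 = (x − 2)(4x^2 + 15x + 32).
So |(4x^3 + 7x^2 + 2x) − 64| = |x − 2|·|4x^2 + 15x + 32|.
Require δ ≤ 1. Then |x − 2| < 1 gives |x| < 3, and by the triangle inequality |4x^2 + 15x + 32| ≤ 4·3^2 + 15·3 + 32 = 113.
Hence |(4x^3 + 7x^2 + 2x) − 64| ≤ 113|x − 2| < ε provided |x − 2| < ε/113.
Choosing δ = min(1, ε/113) ensures both conditions, hence |(4x^3 + 7x^2 + 2x) − 64| < ε.

δ = min(1, ε/113)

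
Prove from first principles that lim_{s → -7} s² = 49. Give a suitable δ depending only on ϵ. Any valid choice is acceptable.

Let ϵ > 0. We seek δ > 0 with 0 < |s + 7| < δ ⇒ |s² − 49| < ϵ.
Factor: s² − 49 = (s + 7)(s - 7), so |s² − 49| = |s + 7|·|s - 7|.
Restrict δ ≤ 2. Then |s + 7| < 2 gives |s| < 9, so by the triangle inequality |s - 7| ≤ 9 + 7 = 16.
Hence |s² − 49| ≤ 16|s + 7|, which is < ϵ once |s + 7| < ϵ/16.
Take δ = min(2, ϵ/16). If 0 < |s + 7| < δ then both bounds hold and |s² − 49| ≤ 16|s + 7| < 16·(ϵ/16) = ϵ.

δ = min(2, ϵ/16)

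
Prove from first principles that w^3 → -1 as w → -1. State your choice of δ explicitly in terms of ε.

Suppose ε > 0. We seek δ > 0 with 0 < |w + 1| < δ ⇒ |w^3 + 1| < ε.
Factor: w^3 + 1 = (w + 1)(w^2 - w + 1), so |w^3 + 1| = |w + 1|·|w^2 - w + 1|.
Impose δ ≤ 1 so that |w| < 2; then |w^2 - w + 1| ≤ 7.
Hence |w^3 + 1| ≤ 7|w + 1|, which is < ε once |w + 1| < ε/7.
Take δ = min(1, ε/7). If 0 < |w + 1| < δ then both bounds hold and |w^3 + 1| ≤ 7|w + 1| < 7·(ε/7) = ε.

δ = min(1, ε/7)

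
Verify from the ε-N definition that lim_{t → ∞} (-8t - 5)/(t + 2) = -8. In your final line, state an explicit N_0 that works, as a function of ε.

Let ε > 0 be given. We seek N_0 > 0 such that t > N_0 implies |(-8t - 5)/(t + 2) + 8| < ε.
(-8t - 5)/(t + 2) + 8 = ((-8t - 5) − (-8)(t + 2)) / ((t + 2)) = 11/((t + 2)).
For t > 0 we have t + 2 > t, so |(-8t - 5)/(t + 2) + 8| = 11/((t + 2)) < 11/(t) = 11/t.
Thus |(-8t - 5)/(t + 2) + 8| < ε whenever t > 11/ε.
Take N_0 = 11/ε. If t > N_0 then |(-8t - 5)/(t + 2) + 8| < 11/t < ε.

N_0 = 11/ε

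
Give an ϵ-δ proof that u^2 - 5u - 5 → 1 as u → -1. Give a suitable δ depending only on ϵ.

Suppose ϵ > 0. We want δ > 0 such that 0 < |u + 1| < δ implies |(u^2 - 5u - 5) − 1| < ϵ.
(u^2 - 5u - 5) − 1 = u^2 - 5u - 6 = (u + 1)(u - 6).
So |(u^2 - 5u - 5) − 1| = |u + 1|·|u - 6|.
Assume first that |u + 1| < 1, so |u| < 2. Then |u - 6| ≤ 2 + 6 = 8.
Hence |(u^2 - 5u - 5) − 1| ≤ 8|u + 1| < ϵ provided |u + 1| < ϵ/8.
Choosing δ = min(1, ϵ/8) ensures both conditions, hence |(u^2 - 5u - 5) − 1| < ϵ.

δ = min(1, ϵ/8)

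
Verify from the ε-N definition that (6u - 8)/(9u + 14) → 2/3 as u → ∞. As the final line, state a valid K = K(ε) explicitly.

Fix ε > 0. We seek K > 0 such that u > K implies |(6u - 8)/(9u + 14) − (2/3)| < ε.
(6u - 8)/(9u + 14) − (2/3) = (9(6u - 8) − 6(9u + 14)) / (9(9u + 14)) = -156/(9(9u + 14)).
For u > 0 we have 9u + 14 > 9u, so |(6u - 8)/(9u + 14) − (2/3)| = 156/(9(9u + 14)) < 156/(9·9u) = (52/27)/u.
Thus |(6u - 8)/(9u + 14) − (2/3)| < ε whenever u > (52/27)/ε.
Take K = (52/27)/ε. If u > K then |(6u - 8)/(9u + 14) − (2/3)| < (52/27)/u < ε.

K = (52/27)/ε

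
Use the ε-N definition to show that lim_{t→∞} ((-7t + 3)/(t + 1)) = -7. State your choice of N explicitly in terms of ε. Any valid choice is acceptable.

N = 10/ε

Let ε > 0 be given. We seek N > 0 such that t > N implies |(-7t + 3)/(t + 1) + 7| < ε.
(-7t + 3)/(t + 1) + 7 = ((-7t + 3) − (-7)(t + 1)) / ((t + 1)) = 10/((t + 1)).
For t > 0 we have t + 1 > t, so |(-7t + 3)/(t + 1) + 7| = 10/((t + 1)) < 10/(t) = 10/t.
Thus |(-7t + 3)/(t + 1) + 7| < ε whenever t > 10/ε.
Take N = 10/ε. If t > N then |(-7t + 3)/(t + 1) + 7| < 10/t < ε.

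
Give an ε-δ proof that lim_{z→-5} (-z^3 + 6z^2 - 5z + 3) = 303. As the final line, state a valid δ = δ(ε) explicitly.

δ = min(1, ε/162)

Let ε > 0. We want δ > 0 such that 0 < |z + 5| < δ implies |(-z^3 + 6z^2 - 5z + 3) − 303| < ε.
(-z^3 + 6z^2 - 5z + 3) − 303 = -z^3 + 6z^2 - 5z - 300 = (z + 5)(-z^2 + 11z - 60).
So |(-z^3 + 6z^2 - 5z + 3) − 303| = |z + 5|·|-z^2 + 11z - 60|.
Require δ ≤ 1. Then |z + 5| < 1 gives |z| < 6, and by the triangle inequality |-z^2 + 11z - 60| ≤ 6^2 + 11·6 + 60 = 162.
Hence |(-z^3 + 6z^2 - 5z + 3) − 303| ≤ 162|z + 5| < ε provided |z + 5| < ε/162.
Take δ = min(1, ε/162). Then 0 < |z + 5| < δ gives both |z + 5| < 1 and |z + 5| < ε/162, so |(-z^3 + 6z^2 - 5z + 3) − 303| < ε.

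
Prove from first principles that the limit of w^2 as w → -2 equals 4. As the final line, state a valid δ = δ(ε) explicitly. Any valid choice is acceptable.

δ = min(1, ε/5)

Let ε > 0. We seek δ > 0 with 0 < |w + 2| < δ ⇒ |w^2 − 4| < ε.
Factor: w^2 − 4 = (w + 2)(w - 2), so |w^2 − 4| = |w + 2|·|w - 2|.
Restrict δ ≤ 1. Then |w + 2| < 1 gives |w| < 3, so by the triangle inequality |w - 2| ≤ 3 + 2 = 5.
Hence |w^2 − 4| ≤ 5|w + 2|, which is < ε once |w + 2| < ε/5.
Take δ = min(1, ε/5). If 0 < |w + 2| < δ then both bounds hold and |w^2 − 4| ≤ 5|w + 2| < 5·(ε/5) = ε.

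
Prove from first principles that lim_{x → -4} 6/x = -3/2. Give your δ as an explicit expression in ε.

δ = min(2, (4/3)ε)

Suppose ε > 0. We seek δ > 0 such that 0 < |x + 4| < δ implies |6/x + 3/2| < ε.
|6/x + 3/2| = 6·|-4 − x|/(4·|x|) = 6|x + 4|/(4|x|).
Require δ ≤ 2 so that |x| > 4 − 2 = 2, hence 4|x| > 8.
Then |6/x + 3/2| < 6|x + 4|/8, which is < ε when |x + 4| < (4/3)ε.
Take δ = min(2, (4/3)ε). Then 0 < |x + 4| < δ gives both |x + 4| < 2 and |x + 4| < (4/3)ε, so |6/x + 3/2| < ε.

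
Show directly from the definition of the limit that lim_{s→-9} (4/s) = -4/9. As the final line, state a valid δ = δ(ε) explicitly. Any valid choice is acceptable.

Suppose ε > 0. We seek δ > 0 such that 0 < |s + 9| < δ implies |4/s + 4/9| < ε.
|4/s + 4/9| = 4·|-9 − s|/(9·|s|) = 4|s + 9|/(9|s|).
Restrict δ ≤ 9/2. Then |s + 9| < 9/2 gives |s| > 9/2, so 9|s| > 81/2.
Then |4/s + 4/9| < 4|s + 9|/(81/2), which is < ε when |s + 9| < (81/8)ε.
Take δ = min(9/2, (81/8)ε). Then 0 < |s + 9| < δ gives both |s + 9| < 9/2 and |s + 9| < (81/8)ε, so |4/s + 4/9| < ε.

δ = min(9/2, (81/8)ε)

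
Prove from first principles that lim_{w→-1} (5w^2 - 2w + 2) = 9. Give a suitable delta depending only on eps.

Let eps > 0 be given. We want delta > 0 such that 0 < |w + 1| < delta implies |(5w^2 - 2w + 2) − 9| < eps.
(5w^2 - 2w + 2) − 9 = 5w^2 - 2w - 7 = (w + 1)(5w - 7).
So |(5w^2 - 2w + 2) − 9| = |w + 1|·|5w - 7|.
Require delta ≤ 1. Then |w + 1| < 1 gives |w| < 2, and by the triangle inequality |5w - 7| ≤ 5·2 + 7 = 17.
Hence |(5w^2 - 2w + 2) − 9| ≤ 17|w + 1| < eps provided |w + 1| < eps/17.
Take delta = min(1, eps/17). Then 0 < |w + 1| < delta gives both |w + 1| < 1 and |w + 1| < eps/17, so |(5w^2 - 2w + 2) − 9| < eps.

delta = min(1, eps/17)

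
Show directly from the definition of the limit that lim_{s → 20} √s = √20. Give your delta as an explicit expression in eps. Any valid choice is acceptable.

Let eps > 0. We want delta > 0 such that 0 < |s − 20| < delta implies |√s − √20| < eps.
Multiplying by the conjugate, |√s − √20| = |s − 20|/(√s + √20).
Restrict delta ≤ 20 so that |s − 20| < 20 forces s > 0, and then √s + √20 > √20.
Hence |√s − √20| < |s − 20|/√20, which is < eps once |s − 20| < √20·eps.
Take delta = min(20, √20·eps). If 0 < |s − 20| < delta then s > 0 and |√s − √20| < |s − 20|/√20 < eps.

delta = min(20, √20·eps)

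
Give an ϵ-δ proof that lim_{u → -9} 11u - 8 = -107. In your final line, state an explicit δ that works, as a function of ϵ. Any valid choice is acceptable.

δ = ϵ/11

Let ϵ > 0. We need δ > 0 so that 0 < |u + 9| < δ implies |(11u - 8) + 107| < ϵ.
|(11u - 8) + 107| = |11u + 99| = 11|u + 9|.
So 11|u + 9| < ϵ exactly when |u + 9| < ϵ/11.
Choosing δ = ϵ/11 gives |(11u - 8) + 107| = 11|u + 9| < ϵ whenever |u + 9| < δ.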